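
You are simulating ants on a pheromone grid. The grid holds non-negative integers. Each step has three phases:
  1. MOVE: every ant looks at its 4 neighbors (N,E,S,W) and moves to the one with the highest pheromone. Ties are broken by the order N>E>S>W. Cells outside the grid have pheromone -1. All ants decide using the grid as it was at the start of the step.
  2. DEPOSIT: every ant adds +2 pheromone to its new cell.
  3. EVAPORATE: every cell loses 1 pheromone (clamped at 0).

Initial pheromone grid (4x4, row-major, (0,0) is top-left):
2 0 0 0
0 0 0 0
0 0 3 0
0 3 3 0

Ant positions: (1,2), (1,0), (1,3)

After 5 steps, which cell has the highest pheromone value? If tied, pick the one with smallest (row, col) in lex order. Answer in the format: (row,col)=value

Answer: (2,2)=4

Derivation:
Step 1: ant0:(1,2)->S->(2,2) | ant1:(1,0)->N->(0,0) | ant2:(1,3)->N->(0,3)
  grid max=4 at (2,2)
Step 2: ant0:(2,2)->S->(3,2) | ant1:(0,0)->E->(0,1) | ant2:(0,3)->S->(1,3)
  grid max=3 at (2,2)
Step 3: ant0:(3,2)->N->(2,2) | ant1:(0,1)->W->(0,0) | ant2:(1,3)->N->(0,3)
  grid max=4 at (2,2)
Step 4: ant0:(2,2)->S->(3,2) | ant1:(0,0)->E->(0,1) | ant2:(0,3)->S->(1,3)
  grid max=3 at (2,2)
Step 5: ant0:(3,2)->N->(2,2) | ant1:(0,1)->W->(0,0) | ant2:(1,3)->N->(0,3)
  grid max=4 at (2,2)
Final grid:
  3 0 0 1
  0 0 0 0
  0 0 4 0
  0 0 2 0
Max pheromone 4 at (2,2)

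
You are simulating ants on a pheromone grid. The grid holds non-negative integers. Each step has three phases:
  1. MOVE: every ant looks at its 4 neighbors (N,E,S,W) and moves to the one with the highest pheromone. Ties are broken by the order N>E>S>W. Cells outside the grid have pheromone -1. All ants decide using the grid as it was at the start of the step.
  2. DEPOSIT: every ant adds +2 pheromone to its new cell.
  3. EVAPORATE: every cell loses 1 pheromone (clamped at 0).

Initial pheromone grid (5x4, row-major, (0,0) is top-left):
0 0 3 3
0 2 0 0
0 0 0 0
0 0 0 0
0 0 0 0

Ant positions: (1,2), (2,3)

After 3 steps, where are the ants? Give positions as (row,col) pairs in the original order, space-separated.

Step 1: ant0:(1,2)->N->(0,2) | ant1:(2,3)->N->(1,3)
  grid max=4 at (0,2)
Step 2: ant0:(0,2)->E->(0,3) | ant1:(1,3)->N->(0,3)
  grid max=5 at (0,3)
Step 3: ant0:(0,3)->W->(0,2) | ant1:(0,3)->W->(0,2)
  grid max=6 at (0,2)

(0,2) (0,2)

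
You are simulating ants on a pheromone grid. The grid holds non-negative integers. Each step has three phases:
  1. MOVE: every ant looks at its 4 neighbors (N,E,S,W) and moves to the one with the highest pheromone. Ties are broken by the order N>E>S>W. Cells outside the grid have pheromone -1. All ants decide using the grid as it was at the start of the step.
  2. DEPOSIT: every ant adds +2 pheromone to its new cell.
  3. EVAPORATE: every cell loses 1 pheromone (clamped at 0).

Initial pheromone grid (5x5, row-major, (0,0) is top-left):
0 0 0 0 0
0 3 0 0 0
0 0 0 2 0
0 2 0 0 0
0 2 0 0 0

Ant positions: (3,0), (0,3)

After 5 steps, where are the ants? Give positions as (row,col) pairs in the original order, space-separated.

Step 1: ant0:(3,0)->E->(3,1) | ant1:(0,3)->E->(0,4)
  grid max=3 at (3,1)
Step 2: ant0:(3,1)->S->(4,1) | ant1:(0,4)->S->(1,4)
  grid max=2 at (3,1)
Step 3: ant0:(4,1)->N->(3,1) | ant1:(1,4)->N->(0,4)
  grid max=3 at (3,1)
Step 4: ant0:(3,1)->S->(4,1) | ant1:(0,4)->S->(1,4)
  grid max=2 at (3,1)
Step 5: ant0:(4,1)->N->(3,1) | ant1:(1,4)->N->(0,4)
  grid max=3 at (3,1)

(3,1) (0,4)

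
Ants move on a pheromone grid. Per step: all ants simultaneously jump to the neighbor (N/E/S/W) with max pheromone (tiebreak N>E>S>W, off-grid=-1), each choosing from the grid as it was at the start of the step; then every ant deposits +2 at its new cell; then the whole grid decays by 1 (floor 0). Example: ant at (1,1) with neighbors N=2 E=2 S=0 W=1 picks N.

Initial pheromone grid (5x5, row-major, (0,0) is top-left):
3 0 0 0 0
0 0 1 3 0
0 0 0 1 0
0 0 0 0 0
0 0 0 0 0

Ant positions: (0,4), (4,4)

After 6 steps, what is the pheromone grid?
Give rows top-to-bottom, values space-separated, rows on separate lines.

After step 1: ants at (1,4),(3,4)
  2 0 0 0 0
  0 0 0 2 1
  0 0 0 0 0
  0 0 0 0 1
  0 0 0 0 0
After step 2: ants at (1,3),(2,4)
  1 0 0 0 0
  0 0 0 3 0
  0 0 0 0 1
  0 0 0 0 0
  0 0 0 0 0
After step 3: ants at (0,3),(1,4)
  0 0 0 1 0
  0 0 0 2 1
  0 0 0 0 0
  0 0 0 0 0
  0 0 0 0 0
After step 4: ants at (1,3),(1,3)
  0 0 0 0 0
  0 0 0 5 0
  0 0 0 0 0
  0 0 0 0 0
  0 0 0 0 0
After step 5: ants at (0,3),(0,3)
  0 0 0 3 0
  0 0 0 4 0
  0 0 0 0 0
  0 0 0 0 0
  0 0 0 0 0
After step 6: ants at (1,3),(1,3)
  0 0 0 2 0
  0 0 0 7 0
  0 0 0 0 0
  0 0 0 0 0
  0 0 0 0 0

0 0 0 2 0
0 0 0 7 0
0 0 0 0 0
0 0 0 0 0
0 0 0 0 0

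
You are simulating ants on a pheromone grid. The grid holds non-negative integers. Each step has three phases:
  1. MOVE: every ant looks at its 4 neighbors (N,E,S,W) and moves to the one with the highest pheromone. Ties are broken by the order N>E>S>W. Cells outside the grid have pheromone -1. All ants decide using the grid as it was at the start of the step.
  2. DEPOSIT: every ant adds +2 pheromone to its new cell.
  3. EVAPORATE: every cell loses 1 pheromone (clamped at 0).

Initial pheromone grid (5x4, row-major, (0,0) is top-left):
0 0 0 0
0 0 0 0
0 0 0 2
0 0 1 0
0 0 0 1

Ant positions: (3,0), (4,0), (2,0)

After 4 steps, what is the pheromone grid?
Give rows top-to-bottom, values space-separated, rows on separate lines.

After step 1: ants at (2,0),(3,0),(1,0)
  0 0 0 0
  1 0 0 0
  1 0 0 1
  1 0 0 0
  0 0 0 0
After step 2: ants at (1,0),(2,0),(2,0)
  0 0 0 0
  2 0 0 0
  4 0 0 0
  0 0 0 0
  0 0 0 0
After step 3: ants at (2,0),(1,0),(1,0)
  0 0 0 0
  5 0 0 0
  5 0 0 0
  0 0 0 0
  0 0 0 0
After step 4: ants at (1,0),(2,0),(2,0)
  0 0 0 0
  6 0 0 0
  8 0 0 0
  0 0 0 0
  0 0 0 0

0 0 0 0
6 0 0 0
8 0 0 0
0 0 0 0
0 0 0 0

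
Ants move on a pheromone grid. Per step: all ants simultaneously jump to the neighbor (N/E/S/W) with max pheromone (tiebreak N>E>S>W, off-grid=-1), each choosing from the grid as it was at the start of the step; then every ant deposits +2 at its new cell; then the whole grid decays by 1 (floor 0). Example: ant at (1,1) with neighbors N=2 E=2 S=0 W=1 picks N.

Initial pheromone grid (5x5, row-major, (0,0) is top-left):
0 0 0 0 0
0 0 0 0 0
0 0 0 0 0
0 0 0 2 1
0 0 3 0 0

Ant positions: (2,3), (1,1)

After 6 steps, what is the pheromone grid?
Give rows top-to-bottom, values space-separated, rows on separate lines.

After step 1: ants at (3,3),(0,1)
  0 1 0 0 0
  0 0 0 0 0
  0 0 0 0 0
  0 0 0 3 0
  0 0 2 0 0
After step 2: ants at (2,3),(0,2)
  0 0 1 0 0
  0 0 0 0 0
  0 0 0 1 0
  0 0 0 2 0
  0 0 1 0 0
After step 3: ants at (3,3),(0,3)
  0 0 0 1 0
  0 0 0 0 0
  0 0 0 0 0
  0 0 0 3 0
  0 0 0 0 0
After step 4: ants at (2,3),(0,4)
  0 0 0 0 1
  0 0 0 0 0
  0 0 0 1 0
  0 0 0 2 0
  0 0 0 0 0
After step 5: ants at (3,3),(1,4)
  0 0 0 0 0
  0 0 0 0 1
  0 0 0 0 0
  0 0 0 3 0
  0 0 0 0 0
After step 6: ants at (2,3),(0,4)
  0 0 0 0 1
  0 0 0 0 0
  0 0 0 1 0
  0 0 0 2 0
  0 0 0 0 0

0 0 0 0 1
0 0 0 0 0
0 0 0 1 0
0 0 0 2 0
0 0 0 0 0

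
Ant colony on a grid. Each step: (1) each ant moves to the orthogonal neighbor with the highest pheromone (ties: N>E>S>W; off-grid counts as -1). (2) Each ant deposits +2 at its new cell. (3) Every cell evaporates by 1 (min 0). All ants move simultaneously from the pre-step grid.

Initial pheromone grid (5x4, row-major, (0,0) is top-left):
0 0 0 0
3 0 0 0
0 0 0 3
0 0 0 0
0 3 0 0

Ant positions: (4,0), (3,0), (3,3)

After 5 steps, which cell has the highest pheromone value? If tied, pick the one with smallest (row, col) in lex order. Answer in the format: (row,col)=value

Step 1: ant0:(4,0)->E->(4,1) | ant1:(3,0)->N->(2,0) | ant2:(3,3)->N->(2,3)
  grid max=4 at (2,3)
Step 2: ant0:(4,1)->N->(3,1) | ant1:(2,0)->N->(1,0) | ant2:(2,3)->N->(1,3)
  grid max=3 at (1,0)
Step 3: ant0:(3,1)->S->(4,1) | ant1:(1,0)->N->(0,0) | ant2:(1,3)->S->(2,3)
  grid max=4 at (2,3)
Step 4: ant0:(4,1)->N->(3,1) | ant1:(0,0)->S->(1,0) | ant2:(2,3)->N->(1,3)
  grid max=3 at (1,0)
Step 5: ant0:(3,1)->S->(4,1) | ant1:(1,0)->N->(0,0) | ant2:(1,3)->S->(2,3)
  grid max=4 at (2,3)
Final grid:
  1 0 0 0
  2 0 0 0
  0 0 0 4
  0 0 0 0
  0 4 0 0
Max pheromone 4 at (2,3)

Answer: (2,3)=4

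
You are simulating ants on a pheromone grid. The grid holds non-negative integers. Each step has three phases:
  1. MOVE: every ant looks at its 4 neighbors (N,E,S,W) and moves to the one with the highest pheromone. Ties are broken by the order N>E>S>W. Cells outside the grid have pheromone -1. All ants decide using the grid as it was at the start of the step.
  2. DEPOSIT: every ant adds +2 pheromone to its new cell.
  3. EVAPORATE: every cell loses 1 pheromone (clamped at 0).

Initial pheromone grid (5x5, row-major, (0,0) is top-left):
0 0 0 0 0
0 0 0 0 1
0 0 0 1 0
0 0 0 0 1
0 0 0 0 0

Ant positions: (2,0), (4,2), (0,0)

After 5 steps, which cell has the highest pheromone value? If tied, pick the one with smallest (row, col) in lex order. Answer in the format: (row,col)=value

Step 1: ant0:(2,0)->N->(1,0) | ant1:(4,2)->N->(3,2) | ant2:(0,0)->E->(0,1)
  grid max=1 at (0,1)
Step 2: ant0:(1,0)->N->(0,0) | ant1:(3,2)->N->(2,2) | ant2:(0,1)->E->(0,2)
  grid max=1 at (0,0)
Step 3: ant0:(0,0)->E->(0,1) | ant1:(2,2)->N->(1,2) | ant2:(0,2)->E->(0,3)
  grid max=1 at (0,1)
Step 4: ant0:(0,1)->E->(0,2) | ant1:(1,2)->N->(0,2) | ant2:(0,3)->E->(0,4)
  grid max=3 at (0,2)
Step 5: ant0:(0,2)->E->(0,3) | ant1:(0,2)->E->(0,3) | ant2:(0,4)->S->(1,4)
  grid max=3 at (0,3)
Final grid:
  0 0 2 3 0
  0 0 0 0 1
  0 0 0 0 0
  0 0 0 0 0
  0 0 0 0 0
Max pheromone 3 at (0,3)

Answer: (0,3)=3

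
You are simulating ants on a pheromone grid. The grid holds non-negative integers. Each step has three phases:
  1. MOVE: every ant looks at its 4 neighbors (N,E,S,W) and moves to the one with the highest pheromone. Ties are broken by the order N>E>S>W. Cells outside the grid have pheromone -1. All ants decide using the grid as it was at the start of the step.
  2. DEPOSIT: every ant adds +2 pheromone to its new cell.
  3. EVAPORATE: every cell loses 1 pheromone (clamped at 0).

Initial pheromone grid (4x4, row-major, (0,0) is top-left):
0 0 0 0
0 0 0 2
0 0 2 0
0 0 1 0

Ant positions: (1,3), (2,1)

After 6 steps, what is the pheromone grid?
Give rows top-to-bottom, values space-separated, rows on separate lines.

After step 1: ants at (0,3),(2,2)
  0 0 0 1
  0 0 0 1
  0 0 3 0
  0 0 0 0
After step 2: ants at (1,3),(1,2)
  0 0 0 0
  0 0 1 2
  0 0 2 0
  0 0 0 0
After step 3: ants at (1,2),(1,3)
  0 0 0 0
  0 0 2 3
  0 0 1 0
  0 0 0 0
After step 4: ants at (1,3),(1,2)
  0 0 0 0
  0 0 3 4
  0 0 0 0
  0 0 0 0
After step 5: ants at (1,2),(1,3)
  0 0 0 0
  0 0 4 5
  0 0 0 0
  0 0 0 0
After step 6: ants at (1,3),(1,2)
  0 0 0 0
  0 0 5 6
  0 0 0 0
  0 0 0 0

0 0 0 0
0 0 5 6
0 0 0 0
0 0 0 0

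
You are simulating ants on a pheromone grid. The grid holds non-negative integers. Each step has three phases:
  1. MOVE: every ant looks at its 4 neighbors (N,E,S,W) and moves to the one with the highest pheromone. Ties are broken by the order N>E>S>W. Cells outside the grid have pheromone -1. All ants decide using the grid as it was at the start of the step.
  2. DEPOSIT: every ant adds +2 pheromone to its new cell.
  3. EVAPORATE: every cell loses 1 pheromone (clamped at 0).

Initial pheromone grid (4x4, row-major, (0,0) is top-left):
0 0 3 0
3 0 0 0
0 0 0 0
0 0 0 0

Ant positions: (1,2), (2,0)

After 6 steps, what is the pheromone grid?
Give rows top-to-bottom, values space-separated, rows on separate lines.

After step 1: ants at (0,2),(1,0)
  0 0 4 0
  4 0 0 0
  0 0 0 0
  0 0 0 0
After step 2: ants at (0,3),(0,0)
  1 0 3 1
  3 0 0 0
  0 0 0 0
  0 0 0 0
After step 3: ants at (0,2),(1,0)
  0 0 4 0
  4 0 0 0
  0 0 0 0
  0 0 0 0
After step 4: ants at (0,3),(0,0)
  1 0 3 1
  3 0 0 0
  0 0 0 0
  0 0 0 0
After step 5: ants at (0,2),(1,0)
  0 0 4 0
  4 0 0 0
  0 0 0 0
  0 0 0 0
After step 6: ants at (0,3),(0,0)
  1 0 3 1
  3 0 0 0
  0 0 0 0
  0 0 0 0

1 0 3 1
3 0 0 0
0 0 0 0
0 0 0 0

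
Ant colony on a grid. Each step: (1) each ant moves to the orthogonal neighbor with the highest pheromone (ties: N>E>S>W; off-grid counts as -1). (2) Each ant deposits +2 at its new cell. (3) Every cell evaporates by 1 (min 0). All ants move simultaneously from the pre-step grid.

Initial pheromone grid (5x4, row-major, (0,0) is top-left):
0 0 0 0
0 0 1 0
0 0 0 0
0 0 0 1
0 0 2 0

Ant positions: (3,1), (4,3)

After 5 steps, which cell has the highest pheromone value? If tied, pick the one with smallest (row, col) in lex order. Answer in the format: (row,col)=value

Step 1: ant0:(3,1)->N->(2,1) | ant1:(4,3)->W->(4,2)
  grid max=3 at (4,2)
Step 2: ant0:(2,1)->N->(1,1) | ant1:(4,2)->N->(3,2)
  grid max=2 at (4,2)
Step 3: ant0:(1,1)->N->(0,1) | ant1:(3,2)->S->(4,2)
  grid max=3 at (4,2)
Step 4: ant0:(0,1)->E->(0,2) | ant1:(4,2)->N->(3,2)
  grid max=2 at (4,2)
Step 5: ant0:(0,2)->E->(0,3) | ant1:(3,2)->S->(4,2)
  grid max=3 at (4,2)
Final grid:
  0 0 0 1
  0 0 0 0
  0 0 0 0
  0 0 0 0
  0 0 3 0
Max pheromone 3 at (4,2)

Answer: (4,2)=3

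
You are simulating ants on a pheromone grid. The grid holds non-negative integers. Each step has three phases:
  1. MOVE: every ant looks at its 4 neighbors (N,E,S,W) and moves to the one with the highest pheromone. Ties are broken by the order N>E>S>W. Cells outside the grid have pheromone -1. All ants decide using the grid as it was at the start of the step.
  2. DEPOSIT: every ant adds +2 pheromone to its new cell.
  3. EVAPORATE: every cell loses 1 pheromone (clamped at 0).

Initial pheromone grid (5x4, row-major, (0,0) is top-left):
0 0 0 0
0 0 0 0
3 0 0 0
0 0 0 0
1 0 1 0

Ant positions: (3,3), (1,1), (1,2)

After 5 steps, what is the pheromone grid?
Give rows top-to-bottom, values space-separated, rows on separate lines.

After step 1: ants at (2,3),(0,1),(0,2)
  0 1 1 0
  0 0 0 0
  2 0 0 1
  0 0 0 0
  0 0 0 0
After step 2: ants at (1,3),(0,2),(0,1)
  0 2 2 0
  0 0 0 1
  1 0 0 0
  0 0 0 0
  0 0 0 0
After step 3: ants at (0,3),(0,1),(0,2)
  0 3 3 1
  0 0 0 0
  0 0 0 0
  0 0 0 0
  0 0 0 0
After step 4: ants at (0,2),(0,2),(0,1)
  0 4 6 0
  0 0 0 0
  0 0 0 0
  0 0 0 0
  0 0 0 0
After step 5: ants at (0,1),(0,1),(0,2)
  0 7 7 0
  0 0 0 0
  0 0 0 0
  0 0 0 0
  0 0 0 0

0 7 7 0
0 0 0 0
0 0 0 0
0 0 0 0
0 0 0 0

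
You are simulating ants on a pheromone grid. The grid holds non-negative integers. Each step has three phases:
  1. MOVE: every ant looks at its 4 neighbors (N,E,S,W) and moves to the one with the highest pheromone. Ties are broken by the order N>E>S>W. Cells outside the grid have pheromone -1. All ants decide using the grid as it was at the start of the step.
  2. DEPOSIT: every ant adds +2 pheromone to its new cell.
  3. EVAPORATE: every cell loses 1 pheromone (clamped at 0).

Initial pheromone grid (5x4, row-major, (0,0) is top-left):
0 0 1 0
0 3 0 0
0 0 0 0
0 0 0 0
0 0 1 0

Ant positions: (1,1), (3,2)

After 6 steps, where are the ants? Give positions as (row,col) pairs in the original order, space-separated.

Step 1: ant0:(1,1)->N->(0,1) | ant1:(3,2)->S->(4,2)
  grid max=2 at (1,1)
Step 2: ant0:(0,1)->S->(1,1) | ant1:(4,2)->N->(3,2)
  grid max=3 at (1,1)
Step 3: ant0:(1,1)->N->(0,1) | ant1:(3,2)->S->(4,2)
  grid max=2 at (1,1)
Step 4: ant0:(0,1)->S->(1,1) | ant1:(4,2)->N->(3,2)
  grid max=3 at (1,1)
Step 5: ant0:(1,1)->N->(0,1) | ant1:(3,2)->S->(4,2)
  grid max=2 at (1,1)
Step 6: ant0:(0,1)->S->(1,1) | ant1:(4,2)->N->(3,2)
  grid max=3 at (1,1)

(1,1) (3,2)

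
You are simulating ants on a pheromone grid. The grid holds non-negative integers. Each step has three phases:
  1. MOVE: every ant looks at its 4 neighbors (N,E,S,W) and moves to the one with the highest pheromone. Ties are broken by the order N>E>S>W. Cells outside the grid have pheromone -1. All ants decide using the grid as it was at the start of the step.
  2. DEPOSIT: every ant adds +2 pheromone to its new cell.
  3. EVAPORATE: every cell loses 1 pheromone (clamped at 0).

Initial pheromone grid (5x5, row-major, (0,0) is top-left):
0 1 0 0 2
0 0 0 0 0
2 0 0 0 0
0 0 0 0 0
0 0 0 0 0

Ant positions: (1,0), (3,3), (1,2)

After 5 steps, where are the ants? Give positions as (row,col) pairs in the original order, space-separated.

Step 1: ant0:(1,0)->S->(2,0) | ant1:(3,3)->N->(2,3) | ant2:(1,2)->N->(0,2)
  grid max=3 at (2,0)
Step 2: ant0:(2,0)->N->(1,0) | ant1:(2,3)->N->(1,3) | ant2:(0,2)->E->(0,3)
  grid max=2 at (2,0)
Step 3: ant0:(1,0)->S->(2,0) | ant1:(1,3)->N->(0,3) | ant2:(0,3)->S->(1,3)
  grid max=3 at (2,0)
Step 4: ant0:(2,0)->N->(1,0) | ant1:(0,3)->S->(1,3) | ant2:(1,3)->N->(0,3)
  grid max=3 at (0,3)
Step 5: ant0:(1,0)->S->(2,0) | ant1:(1,3)->N->(0,3) | ant2:(0,3)->S->(1,3)
  grid max=4 at (0,3)

(2,0) (0,3) (1,3)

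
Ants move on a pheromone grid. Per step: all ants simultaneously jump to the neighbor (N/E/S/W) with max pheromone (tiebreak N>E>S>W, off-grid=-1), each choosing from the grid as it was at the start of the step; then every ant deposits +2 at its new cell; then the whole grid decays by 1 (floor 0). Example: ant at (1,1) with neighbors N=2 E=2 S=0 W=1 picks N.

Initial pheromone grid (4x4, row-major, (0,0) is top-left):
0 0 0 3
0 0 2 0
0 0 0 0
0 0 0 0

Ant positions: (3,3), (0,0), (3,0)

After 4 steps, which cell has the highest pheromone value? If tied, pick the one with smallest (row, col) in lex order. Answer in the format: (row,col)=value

Step 1: ant0:(3,3)->N->(2,3) | ant1:(0,0)->E->(0,1) | ant2:(3,0)->N->(2,0)
  grid max=2 at (0,3)
Step 2: ant0:(2,3)->N->(1,3) | ant1:(0,1)->E->(0,2) | ant2:(2,0)->N->(1,0)
  grid max=1 at (0,2)
Step 3: ant0:(1,3)->N->(0,3) | ant1:(0,2)->E->(0,3) | ant2:(1,0)->N->(0,0)
  grid max=4 at (0,3)
Step 4: ant0:(0,3)->S->(1,3) | ant1:(0,3)->S->(1,3) | ant2:(0,0)->E->(0,1)
  grid max=3 at (0,3)
Final grid:
  0 1 0 3
  0 0 0 3
  0 0 0 0
  0 0 0 0
Max pheromone 3 at (0,3)

Answer: (0,3)=3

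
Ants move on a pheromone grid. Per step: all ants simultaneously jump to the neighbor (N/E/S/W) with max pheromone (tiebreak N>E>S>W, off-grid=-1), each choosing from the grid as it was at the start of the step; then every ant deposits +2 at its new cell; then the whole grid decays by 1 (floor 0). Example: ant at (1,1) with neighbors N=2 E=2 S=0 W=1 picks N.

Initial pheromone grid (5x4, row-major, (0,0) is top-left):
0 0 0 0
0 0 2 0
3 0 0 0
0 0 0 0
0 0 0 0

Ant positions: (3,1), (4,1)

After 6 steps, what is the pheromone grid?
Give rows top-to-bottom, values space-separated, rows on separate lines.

After step 1: ants at (2,1),(3,1)
  0 0 0 0
  0 0 1 0
  2 1 0 0
  0 1 0 0
  0 0 0 0
After step 2: ants at (2,0),(2,1)
  0 0 0 0
  0 0 0 0
  3 2 0 0
  0 0 0 0
  0 0 0 0
After step 3: ants at (2,1),(2,0)
  0 0 0 0
  0 0 0 0
  4 3 0 0
  0 0 0 0
  0 0 0 0
After step 4: ants at (2,0),(2,1)
  0 0 0 0
  0 0 0 0
  5 4 0 0
  0 0 0 0
  0 0 0 0
After step 5: ants at (2,1),(2,0)
  0 0 0 0
  0 0 0 0
  6 5 0 0
  0 0 0 0
  0 0 0 0
After step 6: ants at (2,0),(2,1)
  0 0 0 0
  0 0 0 0
  7 6 0 0
  0 0 0 0
  0 0 0 0

0 0 0 0
0 0 0 0
7 6 0 0
0 0 0 0
0 0 0 0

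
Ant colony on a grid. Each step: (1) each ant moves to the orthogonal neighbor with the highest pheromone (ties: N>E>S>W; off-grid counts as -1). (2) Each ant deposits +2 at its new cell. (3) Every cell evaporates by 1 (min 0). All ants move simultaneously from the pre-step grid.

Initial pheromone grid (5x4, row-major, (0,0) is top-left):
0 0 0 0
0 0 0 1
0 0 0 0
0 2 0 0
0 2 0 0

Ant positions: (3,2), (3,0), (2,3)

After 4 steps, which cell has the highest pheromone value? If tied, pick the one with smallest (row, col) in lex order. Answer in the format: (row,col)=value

Step 1: ant0:(3,2)->W->(3,1) | ant1:(3,0)->E->(3,1) | ant2:(2,3)->N->(1,3)
  grid max=5 at (3,1)
Step 2: ant0:(3,1)->S->(4,1) | ant1:(3,1)->S->(4,1) | ant2:(1,3)->N->(0,3)
  grid max=4 at (3,1)
Step 3: ant0:(4,1)->N->(3,1) | ant1:(4,1)->N->(3,1) | ant2:(0,3)->S->(1,3)
  grid max=7 at (3,1)
Step 4: ant0:(3,1)->S->(4,1) | ant1:(3,1)->S->(4,1) | ant2:(1,3)->N->(0,3)
  grid max=6 at (3,1)
Final grid:
  0 0 0 1
  0 0 0 1
  0 0 0 0
  0 6 0 0
  0 6 0 0
Max pheromone 6 at (3,1)

Answer: (3,1)=6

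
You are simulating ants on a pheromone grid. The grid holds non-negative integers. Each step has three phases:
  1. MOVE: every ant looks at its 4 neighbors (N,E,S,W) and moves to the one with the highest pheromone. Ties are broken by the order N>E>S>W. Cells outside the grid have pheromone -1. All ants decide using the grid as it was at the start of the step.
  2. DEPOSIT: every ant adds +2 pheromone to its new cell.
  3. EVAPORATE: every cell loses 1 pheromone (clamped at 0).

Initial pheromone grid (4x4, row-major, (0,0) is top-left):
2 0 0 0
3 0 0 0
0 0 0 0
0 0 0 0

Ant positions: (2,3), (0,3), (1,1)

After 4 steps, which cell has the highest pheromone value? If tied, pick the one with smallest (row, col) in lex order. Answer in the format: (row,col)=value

Step 1: ant0:(2,3)->N->(1,3) | ant1:(0,3)->S->(1,3) | ant2:(1,1)->W->(1,0)
  grid max=4 at (1,0)
Step 2: ant0:(1,3)->N->(0,3) | ant1:(1,3)->N->(0,3) | ant2:(1,0)->N->(0,0)
  grid max=3 at (0,3)
Step 3: ant0:(0,3)->S->(1,3) | ant1:(0,3)->S->(1,3) | ant2:(0,0)->S->(1,0)
  grid max=5 at (1,3)
Step 4: ant0:(1,3)->N->(0,3) | ant1:(1,3)->N->(0,3) | ant2:(1,0)->N->(0,0)
  grid max=5 at (0,3)
Final grid:
  2 0 0 5
  3 0 0 4
  0 0 0 0
  0 0 0 0
Max pheromone 5 at (0,3)

Answer: (0,3)=5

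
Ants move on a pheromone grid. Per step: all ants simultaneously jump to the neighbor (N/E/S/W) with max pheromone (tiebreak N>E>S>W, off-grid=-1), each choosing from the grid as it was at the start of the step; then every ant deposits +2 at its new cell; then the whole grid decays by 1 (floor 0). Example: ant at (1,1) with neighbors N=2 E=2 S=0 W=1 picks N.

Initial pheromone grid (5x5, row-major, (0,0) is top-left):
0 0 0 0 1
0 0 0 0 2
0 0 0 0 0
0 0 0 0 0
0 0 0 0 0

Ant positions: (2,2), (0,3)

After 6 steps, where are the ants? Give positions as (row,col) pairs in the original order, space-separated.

Step 1: ant0:(2,2)->N->(1,2) | ant1:(0,3)->E->(0,4)
  grid max=2 at (0,4)
Step 2: ant0:(1,2)->N->(0,2) | ant1:(0,4)->S->(1,4)
  grid max=2 at (1,4)
Step 3: ant0:(0,2)->E->(0,3) | ant1:(1,4)->N->(0,4)
  grid max=2 at (0,4)
Step 4: ant0:(0,3)->E->(0,4) | ant1:(0,4)->S->(1,4)
  grid max=3 at (0,4)
Step 5: ant0:(0,4)->S->(1,4) | ant1:(1,4)->N->(0,4)
  grid max=4 at (0,4)
Step 6: ant0:(1,4)->N->(0,4) | ant1:(0,4)->S->(1,4)
  grid max=5 at (0,4)

(0,4) (1,4)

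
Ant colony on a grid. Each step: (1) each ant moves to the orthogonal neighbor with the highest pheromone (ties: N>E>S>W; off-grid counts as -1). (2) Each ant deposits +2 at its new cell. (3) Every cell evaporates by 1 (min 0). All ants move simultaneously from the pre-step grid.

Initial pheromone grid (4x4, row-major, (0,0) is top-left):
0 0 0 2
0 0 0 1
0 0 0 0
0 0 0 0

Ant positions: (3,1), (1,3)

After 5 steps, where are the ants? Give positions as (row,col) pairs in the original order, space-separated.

Step 1: ant0:(3,1)->N->(2,1) | ant1:(1,3)->N->(0,3)
  grid max=3 at (0,3)
Step 2: ant0:(2,1)->N->(1,1) | ant1:(0,3)->S->(1,3)
  grid max=2 at (0,3)
Step 3: ant0:(1,1)->N->(0,1) | ant1:(1,3)->N->(0,3)
  grid max=3 at (0,3)
Step 4: ant0:(0,1)->E->(0,2) | ant1:(0,3)->S->(1,3)
  grid max=2 at (0,3)
Step 5: ant0:(0,2)->E->(0,3) | ant1:(1,3)->N->(0,3)
  grid max=5 at (0,3)

(0,3) (0,3)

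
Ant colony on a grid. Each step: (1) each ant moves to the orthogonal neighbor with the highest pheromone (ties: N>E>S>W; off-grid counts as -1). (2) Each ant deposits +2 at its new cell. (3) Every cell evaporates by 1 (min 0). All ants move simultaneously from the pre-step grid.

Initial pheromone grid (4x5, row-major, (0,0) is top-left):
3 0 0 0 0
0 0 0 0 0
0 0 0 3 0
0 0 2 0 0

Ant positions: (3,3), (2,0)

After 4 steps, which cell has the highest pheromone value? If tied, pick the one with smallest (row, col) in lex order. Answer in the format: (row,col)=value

Answer: (0,0)=3

Derivation:
Step 1: ant0:(3,3)->N->(2,3) | ant1:(2,0)->N->(1,0)
  grid max=4 at (2,3)
Step 2: ant0:(2,3)->N->(1,3) | ant1:(1,0)->N->(0,0)
  grid max=3 at (0,0)
Step 3: ant0:(1,3)->S->(2,3) | ant1:(0,0)->E->(0,1)
  grid max=4 at (2,3)
Step 4: ant0:(2,3)->N->(1,3) | ant1:(0,1)->W->(0,0)
  grid max=3 at (0,0)
Final grid:
  3 0 0 0 0
  0 0 0 1 0
  0 0 0 3 0
  0 0 0 0 0
Max pheromone 3 at (0,0)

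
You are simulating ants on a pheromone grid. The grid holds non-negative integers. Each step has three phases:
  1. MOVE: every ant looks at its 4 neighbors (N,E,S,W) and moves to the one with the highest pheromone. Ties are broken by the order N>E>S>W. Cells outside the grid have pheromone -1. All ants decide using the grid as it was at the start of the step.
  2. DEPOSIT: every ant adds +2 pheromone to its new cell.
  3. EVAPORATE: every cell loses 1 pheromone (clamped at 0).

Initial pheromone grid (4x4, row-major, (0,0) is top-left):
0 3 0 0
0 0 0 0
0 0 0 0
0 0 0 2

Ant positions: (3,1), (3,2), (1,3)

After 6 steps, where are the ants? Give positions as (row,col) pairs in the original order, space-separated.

Step 1: ant0:(3,1)->N->(2,1) | ant1:(3,2)->E->(3,3) | ant2:(1,3)->N->(0,3)
  grid max=3 at (3,3)
Step 2: ant0:(2,1)->N->(1,1) | ant1:(3,3)->N->(2,3) | ant2:(0,3)->S->(1,3)
  grid max=2 at (3,3)
Step 3: ant0:(1,1)->N->(0,1) | ant1:(2,3)->S->(3,3) | ant2:(1,3)->S->(2,3)
  grid max=3 at (3,3)
Step 4: ant0:(0,1)->E->(0,2) | ant1:(3,3)->N->(2,3) | ant2:(2,3)->S->(3,3)
  grid max=4 at (3,3)
Step 5: ant0:(0,2)->W->(0,1) | ant1:(2,3)->S->(3,3) | ant2:(3,3)->N->(2,3)
  grid max=5 at (3,3)
Step 6: ant0:(0,1)->E->(0,2) | ant1:(3,3)->N->(2,3) | ant2:(2,3)->S->(3,3)
  grid max=6 at (3,3)

(0,2) (2,3) (3,3)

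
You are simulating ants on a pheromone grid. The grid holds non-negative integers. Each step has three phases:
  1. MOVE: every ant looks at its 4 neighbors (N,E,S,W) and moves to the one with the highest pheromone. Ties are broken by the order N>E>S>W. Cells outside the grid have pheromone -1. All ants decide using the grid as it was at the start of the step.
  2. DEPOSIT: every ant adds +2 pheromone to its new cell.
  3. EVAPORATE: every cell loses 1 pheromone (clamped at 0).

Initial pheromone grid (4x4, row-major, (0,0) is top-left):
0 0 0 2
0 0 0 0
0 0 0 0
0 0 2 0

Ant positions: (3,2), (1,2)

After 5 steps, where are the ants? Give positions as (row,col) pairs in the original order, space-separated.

Step 1: ant0:(3,2)->N->(2,2) | ant1:(1,2)->N->(0,2)
  grid max=1 at (0,2)
Step 2: ant0:(2,2)->S->(3,2) | ant1:(0,2)->E->(0,3)
  grid max=2 at (0,3)
Step 3: ant0:(3,2)->N->(2,2) | ant1:(0,3)->S->(1,3)
  grid max=1 at (0,3)
Step 4: ant0:(2,2)->S->(3,2) | ant1:(1,3)->N->(0,3)
  grid max=2 at (0,3)
Step 5: ant0:(3,2)->N->(2,2) | ant1:(0,3)->S->(1,3)
  grid max=1 at (0,3)

(2,2) (1,3)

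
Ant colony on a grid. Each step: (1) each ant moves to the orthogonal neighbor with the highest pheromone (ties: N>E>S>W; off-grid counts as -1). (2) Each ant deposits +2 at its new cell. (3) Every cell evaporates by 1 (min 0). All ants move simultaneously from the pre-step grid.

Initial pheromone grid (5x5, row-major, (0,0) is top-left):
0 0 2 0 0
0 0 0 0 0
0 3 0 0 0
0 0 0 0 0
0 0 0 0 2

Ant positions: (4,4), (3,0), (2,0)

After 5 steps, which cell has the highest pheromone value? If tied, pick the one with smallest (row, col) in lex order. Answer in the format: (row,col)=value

Step 1: ant0:(4,4)->N->(3,4) | ant1:(3,0)->N->(2,0) | ant2:(2,0)->E->(2,1)
  grid max=4 at (2,1)
Step 2: ant0:(3,4)->S->(4,4) | ant1:(2,0)->E->(2,1) | ant2:(2,1)->W->(2,0)
  grid max=5 at (2,1)
Step 3: ant0:(4,4)->N->(3,4) | ant1:(2,1)->W->(2,0) | ant2:(2,0)->E->(2,1)
  grid max=6 at (2,1)
Step 4: ant0:(3,4)->S->(4,4) | ant1:(2,0)->E->(2,1) | ant2:(2,1)->W->(2,0)
  grid max=7 at (2,1)
Step 5: ant0:(4,4)->N->(3,4) | ant1:(2,1)->W->(2,0) | ant2:(2,0)->E->(2,1)
  grid max=8 at (2,1)
Final grid:
  0 0 0 0 0
  0 0 0 0 0
  5 8 0 0 0
  0 0 0 0 1
  0 0 0 0 1
Max pheromone 8 at (2,1)

Answer: (2,1)=8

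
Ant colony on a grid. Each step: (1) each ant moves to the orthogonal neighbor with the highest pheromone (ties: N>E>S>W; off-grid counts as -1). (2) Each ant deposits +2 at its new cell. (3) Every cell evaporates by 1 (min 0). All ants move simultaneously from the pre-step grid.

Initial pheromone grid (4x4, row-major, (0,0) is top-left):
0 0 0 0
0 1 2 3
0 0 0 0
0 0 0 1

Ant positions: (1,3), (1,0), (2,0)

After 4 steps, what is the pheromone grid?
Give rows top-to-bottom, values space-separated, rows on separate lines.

After step 1: ants at (1,2),(1,1),(1,0)
  0 0 0 0
  1 2 3 2
  0 0 0 0
  0 0 0 0
After step 2: ants at (1,3),(1,2),(1,1)
  0 0 0 0
  0 3 4 3
  0 0 0 0
  0 0 0 0
After step 3: ants at (1,2),(1,3),(1,2)
  0 0 0 0
  0 2 7 4
  0 0 0 0
  0 0 0 0
After step 4: ants at (1,3),(1,2),(1,3)
  0 0 0 0
  0 1 8 7
  0 0 0 0
  0 0 0 0

0 0 0 0
0 1 8 7
0 0 0 0
0 0 0 0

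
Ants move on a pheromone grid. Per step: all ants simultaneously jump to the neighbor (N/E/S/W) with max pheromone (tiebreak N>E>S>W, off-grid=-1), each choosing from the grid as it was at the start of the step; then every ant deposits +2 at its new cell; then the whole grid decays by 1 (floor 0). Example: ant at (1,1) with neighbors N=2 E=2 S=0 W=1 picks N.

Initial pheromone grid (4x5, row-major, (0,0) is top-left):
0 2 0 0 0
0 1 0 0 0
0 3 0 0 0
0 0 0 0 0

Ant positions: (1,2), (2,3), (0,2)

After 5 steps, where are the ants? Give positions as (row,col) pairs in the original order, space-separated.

Step 1: ant0:(1,2)->W->(1,1) | ant1:(2,3)->N->(1,3) | ant2:(0,2)->W->(0,1)
  grid max=3 at (0,1)
Step 2: ant0:(1,1)->N->(0,1) | ant1:(1,3)->N->(0,3) | ant2:(0,1)->S->(1,1)
  grid max=4 at (0,1)
Step 3: ant0:(0,1)->S->(1,1) | ant1:(0,3)->E->(0,4) | ant2:(1,1)->N->(0,1)
  grid max=5 at (0,1)
Step 4: ant0:(1,1)->N->(0,1) | ant1:(0,4)->S->(1,4) | ant2:(0,1)->S->(1,1)
  grid max=6 at (0,1)
Step 5: ant0:(0,1)->S->(1,1) | ant1:(1,4)->N->(0,4) | ant2:(1,1)->N->(0,1)
  grid max=7 at (0,1)

(1,1) (0,4) (0,1)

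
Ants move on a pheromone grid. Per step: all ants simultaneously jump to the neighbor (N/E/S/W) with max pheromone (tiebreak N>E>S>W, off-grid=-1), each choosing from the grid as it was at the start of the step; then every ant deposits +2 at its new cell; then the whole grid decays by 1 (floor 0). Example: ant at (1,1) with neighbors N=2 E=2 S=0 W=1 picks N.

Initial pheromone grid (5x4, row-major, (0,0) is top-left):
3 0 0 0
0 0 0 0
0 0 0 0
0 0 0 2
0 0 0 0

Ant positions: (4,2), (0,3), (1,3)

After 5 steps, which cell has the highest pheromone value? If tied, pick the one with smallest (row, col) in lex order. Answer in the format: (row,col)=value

Answer: (0,3)=7

Derivation:
Step 1: ant0:(4,2)->N->(3,2) | ant1:(0,3)->S->(1,3) | ant2:(1,3)->N->(0,3)
  grid max=2 at (0,0)
Step 2: ant0:(3,2)->E->(3,3) | ant1:(1,3)->N->(0,3) | ant2:(0,3)->S->(1,3)
  grid max=2 at (0,3)
Step 3: ant0:(3,3)->N->(2,3) | ant1:(0,3)->S->(1,3) | ant2:(1,3)->N->(0,3)
  grid max=3 at (0,3)
Step 4: ant0:(2,3)->N->(1,3) | ant1:(1,3)->N->(0,3) | ant2:(0,3)->S->(1,3)
  grid max=6 at (1,3)
Step 5: ant0:(1,3)->N->(0,3) | ant1:(0,3)->S->(1,3) | ant2:(1,3)->N->(0,3)
  grid max=7 at (0,3)
Final grid:
  0 0 0 7
  0 0 0 7
  0 0 0 0
  0 0 0 0
  0 0 0 0
Max pheromone 7 at (0,3)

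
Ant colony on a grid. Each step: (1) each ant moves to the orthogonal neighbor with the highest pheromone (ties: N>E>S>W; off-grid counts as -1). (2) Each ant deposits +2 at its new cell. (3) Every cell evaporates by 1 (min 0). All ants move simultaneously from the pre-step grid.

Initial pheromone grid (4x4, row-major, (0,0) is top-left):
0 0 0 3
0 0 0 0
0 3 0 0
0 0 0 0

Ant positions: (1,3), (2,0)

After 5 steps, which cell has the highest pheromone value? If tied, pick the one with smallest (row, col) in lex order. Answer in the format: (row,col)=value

Step 1: ant0:(1,3)->N->(0,3) | ant1:(2,0)->E->(2,1)
  grid max=4 at (0,3)
Step 2: ant0:(0,3)->S->(1,3) | ant1:(2,1)->N->(1,1)
  grid max=3 at (0,3)
Step 3: ant0:(1,3)->N->(0,3) | ant1:(1,1)->S->(2,1)
  grid max=4 at (0,3)
Step 4: ant0:(0,3)->S->(1,3) | ant1:(2,1)->N->(1,1)
  grid max=3 at (0,3)
Step 5: ant0:(1,3)->N->(0,3) | ant1:(1,1)->S->(2,1)
  grid max=4 at (0,3)
Final grid:
  0 0 0 4
  0 0 0 0
  0 4 0 0
  0 0 0 0
Max pheromone 4 at (0,3)

Answer: (0,3)=4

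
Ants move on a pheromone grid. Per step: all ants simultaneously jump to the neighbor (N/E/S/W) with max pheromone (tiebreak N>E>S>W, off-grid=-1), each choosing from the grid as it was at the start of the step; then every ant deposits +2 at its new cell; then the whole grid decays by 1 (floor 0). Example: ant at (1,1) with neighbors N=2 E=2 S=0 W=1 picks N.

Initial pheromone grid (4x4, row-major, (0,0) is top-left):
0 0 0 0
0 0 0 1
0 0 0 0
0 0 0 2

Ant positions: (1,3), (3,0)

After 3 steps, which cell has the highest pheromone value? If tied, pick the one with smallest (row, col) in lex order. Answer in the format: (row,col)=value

Answer: (0,0)=1

Derivation:
Step 1: ant0:(1,3)->N->(0,3) | ant1:(3,0)->N->(2,0)
  grid max=1 at (0,3)
Step 2: ant0:(0,3)->S->(1,3) | ant1:(2,0)->N->(1,0)
  grid max=1 at (1,0)
Step 3: ant0:(1,3)->N->(0,3) | ant1:(1,0)->N->(0,0)
  grid max=1 at (0,0)
Final grid:
  1 0 0 1
  0 0 0 0
  0 0 0 0
  0 0 0 0
Max pheromone 1 at (0,0)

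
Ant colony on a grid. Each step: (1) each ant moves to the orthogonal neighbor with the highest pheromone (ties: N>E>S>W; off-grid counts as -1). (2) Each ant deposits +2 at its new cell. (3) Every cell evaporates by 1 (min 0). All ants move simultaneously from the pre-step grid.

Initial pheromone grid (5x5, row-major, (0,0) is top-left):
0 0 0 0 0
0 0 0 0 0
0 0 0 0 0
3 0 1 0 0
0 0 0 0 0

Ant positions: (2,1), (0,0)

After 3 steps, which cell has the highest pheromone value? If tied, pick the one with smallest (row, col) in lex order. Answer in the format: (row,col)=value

Step 1: ant0:(2,1)->N->(1,1) | ant1:(0,0)->E->(0,1)
  grid max=2 at (3,0)
Step 2: ant0:(1,1)->N->(0,1) | ant1:(0,1)->S->(1,1)
  grid max=2 at (0,1)
Step 3: ant0:(0,1)->S->(1,1) | ant1:(1,1)->N->(0,1)
  grid max=3 at (0,1)
Final grid:
  0 3 0 0 0
  0 3 0 0 0
  0 0 0 0 0
  0 0 0 0 0
  0 0 0 0 0
Max pheromone 3 at (0,1)

Answer: (0,1)=3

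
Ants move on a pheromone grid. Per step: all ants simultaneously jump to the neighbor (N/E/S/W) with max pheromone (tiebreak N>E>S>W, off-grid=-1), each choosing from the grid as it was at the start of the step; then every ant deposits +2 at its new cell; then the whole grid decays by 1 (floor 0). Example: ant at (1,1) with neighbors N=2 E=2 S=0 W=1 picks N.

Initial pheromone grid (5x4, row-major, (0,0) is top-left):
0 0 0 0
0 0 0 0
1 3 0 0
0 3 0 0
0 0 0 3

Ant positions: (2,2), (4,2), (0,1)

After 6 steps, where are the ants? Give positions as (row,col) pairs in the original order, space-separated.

Step 1: ant0:(2,2)->W->(2,1) | ant1:(4,2)->E->(4,3) | ant2:(0,1)->E->(0,2)
  grid max=4 at (2,1)
Step 2: ant0:(2,1)->S->(3,1) | ant1:(4,3)->N->(3,3) | ant2:(0,2)->E->(0,3)
  grid max=3 at (2,1)
Step 3: ant0:(3,1)->N->(2,1) | ant1:(3,3)->S->(4,3) | ant2:(0,3)->S->(1,3)
  grid max=4 at (2,1)
Step 4: ant0:(2,1)->S->(3,1) | ant1:(4,3)->N->(3,3) | ant2:(1,3)->N->(0,3)
  grid max=3 at (2,1)
Step 5: ant0:(3,1)->N->(2,1) | ant1:(3,3)->S->(4,3) | ant2:(0,3)->S->(1,3)
  grid max=4 at (2,1)
Step 6: ant0:(2,1)->S->(3,1) | ant1:(4,3)->N->(3,3) | ant2:(1,3)->N->(0,3)
  grid max=3 at (2,1)

(3,1) (3,3) (0,3)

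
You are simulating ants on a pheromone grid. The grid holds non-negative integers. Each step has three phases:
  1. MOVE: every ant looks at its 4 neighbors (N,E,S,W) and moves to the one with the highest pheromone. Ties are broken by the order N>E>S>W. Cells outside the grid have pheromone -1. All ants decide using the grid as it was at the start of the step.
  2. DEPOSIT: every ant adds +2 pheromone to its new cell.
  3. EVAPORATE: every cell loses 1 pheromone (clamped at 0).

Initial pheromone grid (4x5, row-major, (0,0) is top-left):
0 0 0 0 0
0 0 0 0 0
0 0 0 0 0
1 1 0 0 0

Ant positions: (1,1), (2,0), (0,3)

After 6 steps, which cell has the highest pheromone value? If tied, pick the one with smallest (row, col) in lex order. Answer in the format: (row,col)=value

Step 1: ant0:(1,1)->N->(0,1) | ant1:(2,0)->S->(3,0) | ant2:(0,3)->E->(0,4)
  grid max=2 at (3,0)
Step 2: ant0:(0,1)->E->(0,2) | ant1:(3,0)->N->(2,0) | ant2:(0,4)->S->(1,4)
  grid max=1 at (0,2)
Step 3: ant0:(0,2)->E->(0,3) | ant1:(2,0)->S->(3,0) | ant2:(1,4)->N->(0,4)
  grid max=2 at (3,0)
Step 4: ant0:(0,3)->E->(0,4) | ant1:(3,0)->N->(2,0) | ant2:(0,4)->W->(0,3)
  grid max=2 at (0,3)
Step 5: ant0:(0,4)->W->(0,3) | ant1:(2,0)->S->(3,0) | ant2:(0,3)->E->(0,4)
  grid max=3 at (0,3)
Step 6: ant0:(0,3)->E->(0,4) | ant1:(3,0)->N->(2,0) | ant2:(0,4)->W->(0,3)
  grid max=4 at (0,3)
Final grid:
  0 0 0 4 4
  0 0 0 0 0
  1 0 0 0 0
  1 0 0 0 0
Max pheromone 4 at (0,3)

Answer: (0,3)=4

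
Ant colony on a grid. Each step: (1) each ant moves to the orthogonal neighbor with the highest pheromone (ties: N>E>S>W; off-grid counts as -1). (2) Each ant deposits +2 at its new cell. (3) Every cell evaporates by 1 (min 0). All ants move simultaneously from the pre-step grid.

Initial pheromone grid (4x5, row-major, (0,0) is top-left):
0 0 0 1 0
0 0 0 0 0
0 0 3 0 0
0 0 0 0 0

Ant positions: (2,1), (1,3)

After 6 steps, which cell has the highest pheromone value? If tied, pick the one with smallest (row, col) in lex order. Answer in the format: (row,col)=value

Step 1: ant0:(2,1)->E->(2,2) | ant1:(1,3)->N->(0,3)
  grid max=4 at (2,2)
Step 2: ant0:(2,2)->N->(1,2) | ant1:(0,3)->E->(0,4)
  grid max=3 at (2,2)
Step 3: ant0:(1,2)->S->(2,2) | ant1:(0,4)->W->(0,3)
  grid max=4 at (2,2)
Step 4: ant0:(2,2)->N->(1,2) | ant1:(0,3)->E->(0,4)
  grid max=3 at (2,2)
Step 5: ant0:(1,2)->S->(2,2) | ant1:(0,4)->W->(0,3)
  grid max=4 at (2,2)
Step 6: ant0:(2,2)->N->(1,2) | ant1:(0,3)->E->(0,4)
  grid max=3 at (2,2)
Final grid:
  0 0 0 1 1
  0 0 1 0 0
  0 0 3 0 0
  0 0 0 0 0
Max pheromone 3 at (2,2)

Answer: (2,2)=3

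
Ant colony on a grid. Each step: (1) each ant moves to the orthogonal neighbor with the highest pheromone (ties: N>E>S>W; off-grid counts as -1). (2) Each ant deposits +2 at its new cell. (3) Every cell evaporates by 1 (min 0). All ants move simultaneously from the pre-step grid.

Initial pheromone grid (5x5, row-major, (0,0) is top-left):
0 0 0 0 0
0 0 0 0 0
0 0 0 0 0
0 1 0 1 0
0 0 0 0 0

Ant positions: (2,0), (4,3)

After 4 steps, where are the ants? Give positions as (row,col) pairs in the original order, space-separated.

Step 1: ant0:(2,0)->N->(1,0) | ant1:(4,3)->N->(3,3)
  grid max=2 at (3,3)
Step 2: ant0:(1,0)->N->(0,0) | ant1:(3,3)->N->(2,3)
  grid max=1 at (0,0)
Step 3: ant0:(0,0)->E->(0,1) | ant1:(2,3)->S->(3,3)
  grid max=2 at (3,3)
Step 4: ant0:(0,1)->E->(0,2) | ant1:(3,3)->N->(2,3)
  grid max=1 at (0,2)

(0,2) (2,3)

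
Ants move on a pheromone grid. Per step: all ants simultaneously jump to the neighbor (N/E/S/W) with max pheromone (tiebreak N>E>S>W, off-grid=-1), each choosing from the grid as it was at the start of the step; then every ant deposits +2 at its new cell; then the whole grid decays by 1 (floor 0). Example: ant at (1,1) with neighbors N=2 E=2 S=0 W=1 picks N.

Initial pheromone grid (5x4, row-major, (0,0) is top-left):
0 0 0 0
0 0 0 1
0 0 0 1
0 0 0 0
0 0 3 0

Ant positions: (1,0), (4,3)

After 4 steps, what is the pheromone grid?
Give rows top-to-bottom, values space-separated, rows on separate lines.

After step 1: ants at (0,0),(4,2)
  1 0 0 0
  0 0 0 0
  0 0 0 0
  0 0 0 0
  0 0 4 0
After step 2: ants at (0,1),(3,2)
  0 1 0 0
  0 0 0 0
  0 0 0 0
  0 0 1 0
  0 0 3 0
After step 3: ants at (0,2),(4,2)
  0 0 1 0
  0 0 0 0
  0 0 0 0
  0 0 0 0
  0 0 4 0
After step 4: ants at (0,3),(3,2)
  0 0 0 1
  0 0 0 0
  0 0 0 0
  0 0 1 0
  0 0 3 0

0 0 0 1
0 0 0 0
0 0 0 0
0 0 1 0
0 0 3 0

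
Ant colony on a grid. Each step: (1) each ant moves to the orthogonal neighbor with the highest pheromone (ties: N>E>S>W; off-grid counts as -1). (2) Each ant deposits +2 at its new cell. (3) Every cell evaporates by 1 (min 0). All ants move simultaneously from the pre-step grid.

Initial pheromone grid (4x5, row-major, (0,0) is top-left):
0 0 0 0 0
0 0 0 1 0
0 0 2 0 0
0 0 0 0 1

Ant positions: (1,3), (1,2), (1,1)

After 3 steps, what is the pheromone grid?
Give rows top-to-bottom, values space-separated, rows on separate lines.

After step 1: ants at (0,3),(2,2),(0,1)
  0 1 0 1 0
  0 0 0 0 0
  0 0 3 0 0
  0 0 0 0 0
After step 2: ants at (0,4),(1,2),(0,2)
  0 0 1 0 1
  0 0 1 0 0
  0 0 2 0 0
  0 0 0 0 0
After step 3: ants at (1,4),(2,2),(1,2)
  0 0 0 0 0
  0 0 2 0 1
  0 0 3 0 0
  0 0 0 0 0

0 0 0 0 0
0 0 2 0 1
0 0 3 0 0
0 0 0 0 0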